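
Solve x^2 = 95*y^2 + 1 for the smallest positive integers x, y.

(x, y) = (39, 4)

First expand sqrt(95) as a continued fraction. With x_i = (sqrt(95) + m_i)/d_i and (m_0, d_0) = (0, 1): a_0 = floor(sqrt(95)) = 9, since 9^2 = 81 <= 95 < 100 = 10^2.
Iterate m_{i+1} = d_i*a_i - m_i, d_{i+1} = (95 - m_{i+1}^2)/d_i, a_{i+1} = floor((a_0 + m_{i+1})/d_{i+1}):
  m_1 = 1*9 - 0 = 9, d_1 = (95 - 9^2)/1 = 14/1 = 14, a_1 = floor((9 + 9)/14) = 1.
  m_2 = 14*1 - 9 = 5, d_2 = (95 - 5^2)/14 = 70/14 = 5, a_2 = floor((9 + 5)/5) = 2.
  m_3 = 5*2 - 5 = 5, d_3 = (95 - 5^2)/5 = 70/5 = 14, a_3 = floor((9 + 5)/14) = 1.
  m_4 = 14*1 - 5 = 9, d_4 = (95 - 9^2)/14 = 14/14 = 1, a_4 = floor((9 + 9)/1) = 18.
  m_5 = 1*18 - 9 = 9, d_5 = (95 - 9^2)/1 = 14/1 = 14: (m_5, d_5) = (m_1, d_1) = (9, 14), so from here the quotients repeat a_1, ..., a_4; the period length is 4.
So sqrt(95) = [9; (1, 2, 1, 18)] with period length k = 4.
k is even, so the fundamental solution of x^2 - 95y^2 = 1 is (p_{k-1}, q_{k-1}) = (p_3, q_3); compute convergents through index 3.
Convergents (p_i = a_i*p_{i-1} + p_{i-2}, q_i = a_i*q_{i-1} + q_{i-2} with p_{-2}=0, p_{-1}=1, q_{-2}=1, q_{-1}=0):
  i=0: a_0=9, p_0 = 9*1 + 0 = 9, q_0 = 9*0 + 1 = 1.
  i=1: a_1=1, p_1 = 1*9 + 1 = 10, q_1 = 1*1 + 0 = 1.
  i=2: a_2=2, p_2 = 2*10 + 9 = 29, q_2 = 2*1 + 1 = 3.
  i=3: a_3=1, p_3 = 1*29 + 10 = 39, q_3 = 1*3 + 1 = 4.
Check: 39^2 - 95*4^2 = 1521 - 1520 = 1, so (x, y) = (39, 4) solves the equation, and by the theorem it is the least positive solution.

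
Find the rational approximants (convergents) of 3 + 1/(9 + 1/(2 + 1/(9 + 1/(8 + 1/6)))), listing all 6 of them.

Using the convergent recurrence p_i = a_i*p_{i-1} + p_{i-2}, q_i = a_i*q_{i-1} + q_{i-2} with p_{-2}=0, p_{-1}=1, q_{-2}=1, q_{-1}=0:
  i=0: a_0=3, p_0 = 3*1 + 0 = 3, q_0 = 3*0 + 1 = 1.
  i=1: a_1=9, p_1 = 9*3 + 1 = 28, q_1 = 9*1 + 0 = 9.
  i=2: a_2=2, p_2 = 2*28 + 3 = 59, q_2 = 2*9 + 1 = 19.
  i=3: a_3=9, p_3 = 9*59 + 28 = 559, q_3 = 9*19 + 9 = 180.
  i=4: a_4=8, p_4 = 8*559 + 59 = 4531, q_4 = 8*180 + 19 = 1459.
  i=5: a_5=6, p_5 = 6*4531 + 559 = 27745, q_5 = 6*1459 + 180 = 8934.

3/1, 28/9, 59/19, 559/180, 4531/1459, 27745/8934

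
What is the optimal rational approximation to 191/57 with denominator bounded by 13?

Expand x = 191/57 as a continued fraction with the Euclidean algorithm:
  191 = 3*57 + 20, so a_0 = 3.
  57 = 2*20 + 17, so a_1 = 2.
  20 = 1*17 + 3, so a_2 = 1.
  17 = 5*3 + 2, so a_3 = 5.
  3 = 1*2 + 1, so a_4 = 1.
  2 = 2*1 + 0, so a_5 = 2.
so x = [3; 2, 1, 5, 1, 2].
Convergents (p_i = a_i*p_{i-1} + p_{i-2}, q_i = a_i*q_{i-1} + q_{i-2} with p_{-2}=0, p_{-1}=1, q_{-2}=1, q_{-1}=0), until the denominator exceeds 13:
  i=0: a_0=3, p_0 = 3*1 + 0 = 3, q_0 = 3*0 + 1 = 1.
  i=1: a_1=2, p_1 = 2*3 + 1 = 7, q_1 = 2*1 + 0 = 2.
  i=2: a_2=1, p_2 = 1*7 + 3 = 10, q_2 = 1*2 + 1 = 3.
  i=3: a_3=5, p_3 = 5*10 + 7 = 57, q_3 = 5*3 + 2 = 17.
q_3 = 17 > 13, so the last convergent with denominator <= 13 is p_2/q_2 = 10/3.
The closest fraction with denominator <= 13 is either p_2/q_2 or the intermediate fraction (k*p_2 + p_1)/(k*q_2 + q_1) with the largest k >= 1 whose denominator stays <= 13; these approach x as k grows, and every other convergent or intermediate fraction in range is farther away.
Largest k: floor((13 - q_1)/q_2) = floor((13 - 2)/3) = 3.
That gives (3*10 + 7)/(3*3 + 2) = 37/11.
Compare the errors: |x - 10/3| = |191*3 - 10*57|/(57*3) = 3/171, and |x - 37/11| = |191*11 - 37*57|/(57*11) = 8/627.
Cross-multiplying, 8*171 = 1368 < 1881 = 3*627, so 8/627 is smaller: the intermediate fraction 37/11 is closer to x than 10/3.

37/11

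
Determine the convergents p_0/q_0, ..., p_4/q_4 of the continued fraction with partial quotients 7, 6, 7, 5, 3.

Using the convergent recurrence p_i = a_i*p_{i-1} + p_{i-2}, q_i = a_i*q_{i-1} + q_{i-2} with p_{-2}=0, p_{-1}=1, q_{-2}=1, q_{-1}=0:
  i=0: a_0=7, p_0 = 7*1 + 0 = 7, q_0 = 7*0 + 1 = 1.
  i=1: a_1=6, p_1 = 6*7 + 1 = 43, q_1 = 6*1 + 0 = 6.
  i=2: a_2=7, p_2 = 7*43 + 7 = 308, q_2 = 7*6 + 1 = 43.
  i=3: a_3=5, p_3 = 5*308 + 43 = 1583, q_3 = 5*43 + 6 = 221.
  i=4: a_4=3, p_4 = 3*1583 + 308 = 5057, q_4 = 3*221 + 43 = 706.

7/1, 43/6, 308/43, 1583/221, 5057/706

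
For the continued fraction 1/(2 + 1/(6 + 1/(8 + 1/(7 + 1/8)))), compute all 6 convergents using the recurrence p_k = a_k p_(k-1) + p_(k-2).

Using the convergent recurrence p_i = a_i*p_{i-1} + p_{i-2}, q_i = a_i*q_{i-1} + q_{i-2} with p_{-2}=0, p_{-1}=1, q_{-2}=1, q_{-1}=0:
  i=0: a_0=0, p_0 = 0*1 + 0 = 0, q_0 = 0*0 + 1 = 1.
  i=1: a_1=2, p_1 = 2*0 + 1 = 1, q_1 = 2*1 + 0 = 2.
  i=2: a_2=6, p_2 = 6*1 + 0 = 6, q_2 = 6*2 + 1 = 13.
  i=3: a_3=8, p_3 = 8*6 + 1 = 49, q_3 = 8*13 + 2 = 106.
  i=4: a_4=7, p_4 = 7*49 + 6 = 349, q_4 = 7*106 + 13 = 755.
  i=5: a_5=8, p_5 = 8*349 + 49 = 2841, q_5 = 8*755 + 106 = 6146.

0/1, 1/2, 6/13, 49/106, 349/755, 2841/6146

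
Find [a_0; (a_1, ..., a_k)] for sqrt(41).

Write x_i = (sqrt(41) + m_i)/d_i with (m_0, d_0) = (0, 1). a_0 = floor(sqrt(41)) = 6, since 6^2 = 36 <= 41 < 49 = 7^2.
Iterate m_{i+1} = d_i*a_i - m_i, d_{i+1} = (41 - m_{i+1}^2)/d_i, a_{i+1} = floor((a_0 + m_{i+1})/d_{i+1}):
  m_1 = 1*6 - 0 = 6, d_1 = (41 - 6^2)/1 = 5/1 = 5, a_1 = floor((6 + 6)/5) = 2.
  m_2 = 5*2 - 6 = 4, d_2 = (41 - 4^2)/5 = 25/5 = 5, a_2 = floor((6 + 4)/5) = 2.
  m_3 = 5*2 - 4 = 6, d_3 = (41 - 6^2)/5 = 5/5 = 1, a_3 = floor((6 + 6)/1) = 12.
  m_4 = 1*12 - 6 = 6, d_4 = (41 - 6^2)/1 = 5/1 = 5: (m_4, d_4) = (m_1, d_1) = (6, 5), so from here the quotients repeat a_1, ..., a_3; the period length is 3.
Hence the expansion of sqrt(41) is a_0 = 6 followed by the repeating block 2, 2, 12 (period 3).

[6; (2, 2, 12)]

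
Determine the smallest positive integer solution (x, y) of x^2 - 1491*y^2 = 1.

(x, y) = (68230, 1767)

First expand sqrt(1491) as a continued fraction. With x_i = (sqrt(1491) + m_i)/d_i and (m_0, d_0) = (0, 1): a_0 = floor(sqrt(1491)) = 38, since 38^2 = 1444 <= 1491 < 1521 = 39^2.
Iterate m_{i+1} = d_i*a_i - m_i, d_{i+1} = (1491 - m_{i+1}^2)/d_i, a_{i+1} = floor((a_0 + m_{i+1})/d_{i+1}):
  m_1 = 1*38 - 0 = 38, d_1 = (1491 - 38^2)/1 = 47/1 = 47, a_1 = floor((38 + 38)/47) = 1.
  m_2 = 47*1 - 38 = 9, d_2 = (1491 - 9^2)/47 = 1410/47 = 30, a_2 = floor((38 + 9)/30) = 1.
  m_3 = 30*1 - 9 = 21, d_3 = (1491 - 21^2)/30 = 1050/30 = 35, a_3 = floor((38 + 21)/35) = 1.
  m_4 = 35*1 - 21 = 14, d_4 = (1491 - 14^2)/35 = 1295/35 = 37, a_4 = floor((38 + 14)/37) = 1.
  m_5 = 37*1 - 14 = 23, d_5 = (1491 - 23^2)/37 = 962/37 = 26, a_5 = floor((38 + 23)/26) = 2.
  m_6 = 26*2 - 23 = 29, d_6 = (1491 - 29^2)/26 = 650/26 = 25, a_6 = floor((38 + 29)/25) = 2.
  m_7 = 25*2 - 29 = 21, d_7 = (1491 - 21^2)/25 = 1050/25 = 42, a_7 = floor((38 + 21)/42) = 1.
  m_8 = 42*1 - 21 = 21, d_8 = (1491 - 21^2)/42 = 1050/42 = 25, a_8 = floor((38 + 21)/25) = 2.
  m_9 = 25*2 - 21 = 29, d_9 = (1491 - 29^2)/25 = 650/25 = 26, a_9 = floor((38 + 29)/26) = 2.
  m_10 = 26*2 - 29 = 23, d_10 = (1491 - 23^2)/26 = 962/26 = 37, a_10 = floor((38 + 23)/37) = 1.
  m_11 = 37*1 - 23 = 14, d_11 = (1491 - 14^2)/37 = 1295/37 = 35, a_11 = floor((38 + 14)/35) = 1.
  m_12 = 35*1 - 14 = 21, d_12 = (1491 - 21^2)/35 = 1050/35 = 30, a_12 = floor((38 + 21)/30) = 1.
  m_13 = 30*1 - 21 = 9, d_13 = (1491 - 9^2)/30 = 1410/30 = 47, a_13 = floor((38 + 9)/47) = 1.
  m_14 = 47*1 - 9 = 38, d_14 = (1491 - 38^2)/47 = 47/47 = 1, a_14 = floor((38 + 38)/1) = 76.
  m_15 = 1*76 - 38 = 38, d_15 = (1491 - 38^2)/1 = 47/1 = 47: (m_15, d_15) = (m_1, d_1) = (38, 47), so from here the quotients repeat a_1, ..., a_14; the period length is 14.
So sqrt(1491) = [38; (1, 1, 1, 1, 2, 2, 1, 2, 2, 1, 1, 1, 1, 76)] with period length k = 14.
k is even, so the fundamental solution of x^2 - 1491y^2 = 1 is (p_{k-1}, q_{k-1}) = (p_13, q_13); compute convergents through index 13.
Convergents (p_i = a_i*p_{i-1} + p_{i-2}, q_i = a_i*q_{i-1} + q_{i-2} with p_{-2}=0, p_{-1}=1, q_{-2}=1, q_{-1}=0):
  i=0: a_0=38, p_0 = 38*1 + 0 = 38, q_0 = 38*0 + 1 = 1.
  i=1: a_1=1, p_1 = 1*38 + 1 = 39, q_1 = 1*1 + 0 = 1.
  i=2: a_2=1, p_2 = 1*39 + 38 = 77, q_2 = 1*1 + 1 = 2.
  i=3: a_3=1, p_3 = 1*77 + 39 = 116, q_3 = 1*2 + 1 = 3.
  i=4: a_4=1, p_4 = 1*116 + 77 = 193, q_4 = 1*3 + 2 = 5.
  i=5: a_5=2, p_5 = 2*193 + 116 = 502, q_5 = 2*5 + 3 = 13.
  i=6: a_6=2, p_6 = 2*502 + 193 = 1197, q_6 = 2*13 + 5 = 31.
  i=7: a_7=1, p_7 = 1*1197 + 502 = 1699, q_7 = 1*31 + 13 = 44.
  i=8: a_8=2, p_8 = 2*1699 + 1197 = 4595, q_8 = 2*44 + 31 = 119.
  i=9: a_9=2, p_9 = 2*4595 + 1699 = 10889, q_9 = 2*119 + 44 = 282.
  i=10: a_10=1, p_10 = 1*10889 + 4595 = 15484, q_10 = 1*282 + 119 = 401.
  i=11: a_11=1, p_11 = 1*15484 + 10889 = 26373, q_11 = 1*401 + 282 = 683.
  i=12: a_12=1, p_12 = 1*26373 + 15484 = 41857, q_12 = 1*683 + 401 = 1084.
  i=13: a_13=1, p_13 = 1*41857 + 26373 = 68230, q_13 = 1*1084 + 683 = 1767.
Check: 68230^2 - 1491*1767^2 = 4655332900 - 4655332899 = 1, so (x, y) = (68230, 1767) solves the equation, and by the theorem it is the least positive solution.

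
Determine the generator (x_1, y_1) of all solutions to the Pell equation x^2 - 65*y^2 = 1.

(x, y) = (129, 16)

First expand sqrt(65) as a continued fraction. With x_i = (sqrt(65) + m_i)/d_i and (m_0, d_0) = (0, 1): a_0 = floor(sqrt(65)) = 8, since 8^2 = 64 <= 65 < 81 = 9^2.
Iterate m_{i+1} = d_i*a_i - m_i, d_{i+1} = (65 - m_{i+1}^2)/d_i, a_{i+1} = floor((a_0 + m_{i+1})/d_{i+1}):
  m_1 = 1*8 - 0 = 8, d_1 = (65 - 8^2)/1 = 1/1 = 1, a_1 = floor((8 + 8)/1) = 16.
  m_2 = 1*16 - 8 = 8, d_2 = (65 - 8^2)/1 = 1/1 = 1: (m_2, d_2) = (m_1, d_1) = (8, 1), so from here the quotient a_1 repeats; the period length is 1.
So sqrt(65) = [8; (16)] with period length k = 1.
k is odd, so (p_{k-1}, q_{k-1}) only solves x^2 - 65y^2 = -1 and the fundamental solution of x^2 - 65y^2 = 1 is (p_{2k-1}, q_{2k-1}) = (p_1, q_1); compute convergents through index 1, running through the period twice.
Convergents (p_i = a_i*p_{i-1} + p_{i-2}, q_i = a_i*q_{i-1} + q_{i-2} with p_{-2}=0, p_{-1}=1, q_{-2}=1, q_{-1}=0):
  i=0: a_0=8, p_0 = 8*1 + 0 = 8, q_0 = 8*0 + 1 = 1.
  i=1: a_1=16, p_1 = 16*8 + 1 = 129, q_1 = 16*1 + 0 = 16.
Indeed p_0^2 - 65*q_0^2 = 64 - 65 = -1, not +1.
Check: 129^2 - 65*16^2 = 16641 - 16640 = 1, so (x, y) = (129, 16) solves the equation, and by the theorem it is the least positive solution.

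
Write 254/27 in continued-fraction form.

Run the Euclidean algorithm on 254 and 27; the successive quotients are the partial quotients a_0, a_1, ... (each step inverts the fractional part left over by the previous one):
  254 = 9*27 + 11, so a_0 = 9.
  27 = 2*11 + 5, so a_1 = 2.
  11 = 2*5 + 1, so a_2 = 2.
  5 = 5*1 + 0, so a_3 = 5.
The remainder reaches 0 after 4 divisions, so the expansion has 4 partial quotients, read off in order.

[9; 2, 2, 5]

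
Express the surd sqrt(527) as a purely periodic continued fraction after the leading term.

Write x_i = (sqrt(527) + m_i)/d_i with (m_0, d_0) = (0, 1). a_0 = floor(sqrt(527)) = 22, since 22^2 = 484 <= 527 < 529 = 23^2.
Iterate m_{i+1} = d_i*a_i - m_i, d_{i+1} = (527 - m_{i+1}^2)/d_i, a_{i+1} = floor((a_0 + m_{i+1})/d_{i+1}):
  m_1 = 1*22 - 0 = 22, d_1 = (527 - 22^2)/1 = 43/1 = 43, a_1 = floor((22 + 22)/43) = 1.
  m_2 = 43*1 - 22 = 21, d_2 = (527 - 21^2)/43 = 86/43 = 2, a_2 = floor((22 + 21)/2) = 21.
  m_3 = 2*21 - 21 = 21, d_3 = (527 - 21^2)/2 = 86/2 = 43, a_3 = floor((22 + 21)/43) = 1.
  m_4 = 43*1 - 21 = 22, d_4 = (527 - 22^2)/43 = 43/43 = 1, a_4 = floor((22 + 22)/1) = 44.
  m_5 = 1*44 - 22 = 22, d_5 = (527 - 22^2)/1 = 43/1 = 43: (m_5, d_5) = (m_1, d_1) = (22, 43), so from here the quotients repeat a_1, ..., a_4; the period length is 4.
Hence the expansion of sqrt(527) is a_0 = 22 followed by the repeating block 1, 21, 1, 44 (period 4).

[22; (1, 21, 1, 44)]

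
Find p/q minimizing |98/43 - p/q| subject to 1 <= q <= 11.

25/11

Expand x = 98/43 as a continued fraction with the Euclidean algorithm:
  98 = 2*43 + 12, so a_0 = 2.
  43 = 3*12 + 7, so a_1 = 3.
  12 = 1*7 + 5, so a_2 = 1.
  7 = 1*5 + 2, so a_3 = 1.
  5 = 2*2 + 1, so a_4 = 2.
  2 = 2*1 + 0, so a_5 = 2.
so x = [2; 3, 1, 1, 2, 2].
Convergents (p_i = a_i*p_{i-1} + p_{i-2}, q_i = a_i*q_{i-1} + q_{i-2} with p_{-2}=0, p_{-1}=1, q_{-2}=1, q_{-1}=0), until the denominator exceeds 11:
  i=0: a_0=2, p_0 = 2*1 + 0 = 2, q_0 = 2*0 + 1 = 1.
  i=1: a_1=3, p_1 = 3*2 + 1 = 7, q_1 = 3*1 + 0 = 3.
  i=2: a_2=1, p_2 = 1*7 + 2 = 9, q_2 = 1*3 + 1 = 4.
  i=3: a_3=1, p_3 = 1*9 + 7 = 16, q_3 = 1*4 + 3 = 7.
  i=4: a_4=2, p_4 = 2*16 + 9 = 41, q_4 = 2*7 + 4 = 18.
q_4 = 18 > 11, so the last convergent with denominator <= 11 is p_3/q_3 = 16/7.
The closest fraction with denominator <= 11 is either p_3/q_3 or the intermediate fraction (k*p_3 + p_2)/(k*q_3 + q_2) with the largest k >= 1 whose denominator stays <= 11; these approach x as k grows, and every other convergent or intermediate fraction in range is farther away.
Largest k: floor((11 - q_2)/q_3) = floor((11 - 4)/7) = 1.
That gives (1*16 + 9)/(1*7 + 4) = 25/11.
Compare the errors: |x - 16/7| = |98*7 - 16*43|/(43*7) = 2/301, and |x - 25/11| = |98*11 - 25*43|/(43*11) = 3/473.
Cross-multiplying, 3*301 = 903 < 946 = 2*473, so 3/473 is smaller: the intermediate fraction 25/11 is closer to x than 16/7.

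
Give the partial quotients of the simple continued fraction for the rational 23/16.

Run the Euclidean algorithm on 23 and 16; the successive quotients are the partial quotients a_0, a_1, ... (each step inverts the fractional part left over by the previous one):
  23 = 1*16 + 7, so a_0 = 1.
  16 = 2*7 + 2, so a_1 = 2.
  7 = 3*2 + 1, so a_2 = 3.
  2 = 2*1 + 0, so a_3 = 2.
The remainder reaches 0 after 4 divisions, so the expansion has 4 partial quotients, read off in order.

[1; 2, 3, 2]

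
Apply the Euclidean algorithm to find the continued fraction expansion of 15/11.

[1; 2, 1, 3]

Run the Euclidean algorithm on 15 and 11; the successive quotients are the partial quotients a_0, a_1, ... (each step inverts the fractional part left over by the previous one):
  15 = 1*11 + 4, so a_0 = 1.
  11 = 2*4 + 3, so a_1 = 2.
  4 = 1*3 + 1, so a_2 = 1.
  3 = 3*1 + 0, so a_3 = 3.
The remainder reaches 0 after 4 divisions, so the expansion has 4 partial quotients, read off in order.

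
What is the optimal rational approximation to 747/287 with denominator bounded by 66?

Expand x = 747/287 as a continued fraction with the Euclidean algorithm:
  747 = 2*287 + 173, so a_0 = 2.
  287 = 1*173 + 114, so a_1 = 1.
  173 = 1*114 + 59, so a_2 = 1.
  114 = 1*59 + 55, so a_3 = 1.
  59 = 1*55 + 4, so a_4 = 1.
  55 = 13*4 + 3, so a_5 = 13.
  4 = 1*3 + 1, so a_6 = 1.
  3 = 3*1 + 0, so a_7 = 3.
so x = [2; 1, 1, 1, 1, 13, 1, 3].
Convergents (p_i = a_i*p_{i-1} + p_{i-2}, q_i = a_i*q_{i-1} + q_{i-2} with p_{-2}=0, p_{-1}=1, q_{-2}=1, q_{-1}=0), until the denominator exceeds 66:
  i=0: a_0=2, p_0 = 2*1 + 0 = 2, q_0 = 2*0 + 1 = 1.
  i=1: a_1=1, p_1 = 1*2 + 1 = 3, q_1 = 1*1 + 0 = 1.
  i=2: a_2=1, p_2 = 1*3 + 2 = 5, q_2 = 1*1 + 1 = 2.
  i=3: a_3=1, p_3 = 1*5 + 3 = 8, q_3 = 1*2 + 1 = 3.
  i=4: a_4=1, p_4 = 1*8 + 5 = 13, q_4 = 1*3 + 2 = 5.
  i=5: a_5=13, p_5 = 13*13 + 8 = 177, q_5 = 13*5 + 3 = 68.
q_5 = 68 > 66, so the last convergent with denominator <= 66 is p_4/q_4 = 13/5.
The closest fraction with denominator <= 66 is either p_4/q_4 or the intermediate fraction (k*p_4 + p_3)/(k*q_4 + q_3) with the largest k >= 1 whose denominator stays <= 66; these approach x as k grows, and every other convergent or intermediate fraction in range is farther away.
Largest k: floor((66 - q_3)/q_4) = floor((66 - 3)/5) = 12.
That gives (12*13 + 8)/(12*5 + 3) = 164/63.
Compare the errors: |x - 13/5| = |747*5 - 13*287|/(287*5) = 4/1435, and |x - 164/63| = |747*63 - 164*287|/(287*63) = 7/18081.
Cross-multiplying, 7*1435 = 10045 < 72324 = 4*18081, so 7/18081 is smaller: the intermediate fraction 164/63 is closer to x than 13/5.

164/63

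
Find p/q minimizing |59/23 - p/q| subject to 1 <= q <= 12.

Expand x = 59/23 as a continued fraction with the Euclidean algorithm:
  59 = 2*23 + 13, so a_0 = 2.
  23 = 1*13 + 10, so a_1 = 1.
  13 = 1*10 + 3, so a_2 = 1.
  10 = 3*3 + 1, so a_3 = 3.
  3 = 3*1 + 0, so a_4 = 3.
so x = [2; 1, 1, 3, 3].
Convergents (p_i = a_i*p_{i-1} + p_{i-2}, q_i = a_i*q_{i-1} + q_{i-2} with p_{-2}=0, p_{-1}=1, q_{-2}=1, q_{-1}=0), until the denominator exceeds 12:
  i=0: a_0=2, p_0 = 2*1 + 0 = 2, q_0 = 2*0 + 1 = 1.
  i=1: a_1=1, p_1 = 1*2 + 1 = 3, q_1 = 1*1 + 0 = 1.
  i=2: a_2=1, p_2 = 1*3 + 2 = 5, q_2 = 1*1 + 1 = 2.
  i=3: a_3=3, p_3 = 3*5 + 3 = 18, q_3 = 3*2 + 1 = 7.
  i=4: a_4=3, p_4 = 3*18 + 5 = 59, q_4 = 3*7 + 2 = 23.
q_4 = 23 > 12, so the last convergent with denominator <= 12 is p_3/q_3 = 18/7.
The closest fraction with denominator <= 12 is either p_3/q_3 or the intermediate fraction (k*p_3 + p_2)/(k*q_3 + q_2) with the largest k >= 1 whose denominator stays <= 12; these approach x as k grows, and every other convergent or intermediate fraction in range is farther away.
Largest k: floor((12 - q_2)/q_3) = floor((12 - 2)/7) = 1.
That gives (1*18 + 5)/(1*7 + 2) = 23/9.
Compare the errors: |x - 18/7| = |59*7 - 18*23|/(23*7) = 1/161, and |x - 23/9| = |59*9 - 23*23|/(23*9) = 2/207.
Cross-multiplying, 1*207 = 207 < 322 = 2*161, so 1/161 is smaller: the convergent 18/7 is closer to x than 23/9.

18/7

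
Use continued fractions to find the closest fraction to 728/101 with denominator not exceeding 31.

173/24

Expand x = 728/101 as a continued fraction with the Euclidean algorithm:
  728 = 7*101 + 21, so a_0 = 7.
  101 = 4*21 + 17, so a_1 = 4.
  21 = 1*17 + 4, so a_2 = 1.
  17 = 4*4 + 1, so a_3 = 4.
  4 = 4*1 + 0, so a_4 = 4.
so x = [7; 4, 1, 4, 4].
Convergents (p_i = a_i*p_{i-1} + p_{i-2}, q_i = a_i*q_{i-1} + q_{i-2} with p_{-2}=0, p_{-1}=1, q_{-2}=1, q_{-1}=0), until the denominator exceeds 31:
  i=0: a_0=7, p_0 = 7*1 + 0 = 7, q_0 = 7*0 + 1 = 1.
  i=1: a_1=4, p_1 = 4*7 + 1 = 29, q_1 = 4*1 + 0 = 4.
  i=2: a_2=1, p_2 = 1*29 + 7 = 36, q_2 = 1*4 + 1 = 5.
  i=3: a_3=4, p_3 = 4*36 + 29 = 173, q_3 = 4*5 + 4 = 24.
  i=4: a_4=4, p_4 = 4*173 + 36 = 728, q_4 = 4*24 + 5 = 101.
q_4 = 101 > 31, so the last convergent with denominator <= 31 is p_3/q_3 = 173/24.
The closest fraction with denominator <= 31 is either p_3/q_3 or the intermediate fraction (k*p_3 + p_2)/(k*q_3 + q_2) with the largest k >= 1 whose denominator stays <= 31; these approach x as k grows, and every other convergent or intermediate fraction in range is farther away.
Largest k: floor((31 - q_2)/q_3) = floor((31 - 5)/24) = 1.
That gives (1*173 + 36)/(1*24 + 5) = 209/29.
Compare the errors: |x - 173/24| = |728*24 - 173*101|/(101*24) = 1/2424, and |x - 209/29| = |728*29 - 209*101|/(101*29) = 3/2929.
Cross-multiplying, 1*2929 = 2929 < 7272 = 3*2424, so 1/2424 is smaller: the convergent 173/24 is closer to x than 209/29.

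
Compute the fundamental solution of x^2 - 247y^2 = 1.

First expand sqrt(247) as a continued fraction. With x_i = (sqrt(247) + m_i)/d_i and (m_0, d_0) = (0, 1): a_0 = floor(sqrt(247)) = 15, since 15^2 = 225 <= 247 < 256 = 16^2.
Iterate m_{i+1} = d_i*a_i - m_i, d_{i+1} = (247 - m_{i+1}^2)/d_i, a_{i+1} = floor((a_0 + m_{i+1})/d_{i+1}):
  m_1 = 1*15 - 0 = 15, d_1 = (247 - 15^2)/1 = 22/1 = 22, a_1 = floor((15 + 15)/22) = 1.
  m_2 = 22*1 - 15 = 7, d_2 = (247 - 7^2)/22 = 198/22 = 9, a_2 = floor((15 + 7)/9) = 2.
  m_3 = 9*2 - 7 = 11, d_3 = (247 - 11^2)/9 = 126/9 = 14, a_3 = floor((15 + 11)/14) = 1.
  m_4 = 14*1 - 11 = 3, d_4 = (247 - 3^2)/14 = 238/14 = 17, a_4 = floor((15 + 3)/17) = 1.
  m_5 = 17*1 - 3 = 14, d_5 = (247 - 14^2)/17 = 51/17 = 3, a_5 = floor((15 + 14)/3) = 9.
  m_6 = 3*9 - 14 = 13, d_6 = (247 - 13^2)/3 = 78/3 = 26, a_6 = floor((15 + 13)/26) = 1.
  m_7 = 26*1 - 13 = 13, d_7 = (247 - 13^2)/26 = 78/26 = 3, a_7 = floor((15 + 13)/3) = 9.
  m_8 = 3*9 - 13 = 14, d_8 = (247 - 14^2)/3 = 51/3 = 17, a_8 = floor((15 + 14)/17) = 1.
  m_9 = 17*1 - 14 = 3, d_9 = (247 - 3^2)/17 = 238/17 = 14, a_9 = floor((15 + 3)/14) = 1.
  m_10 = 14*1 - 3 = 11, d_10 = (247 - 11^2)/14 = 126/14 = 9, a_10 = floor((15 + 11)/9) = 2.
  m_11 = 9*2 - 11 = 7, d_11 = (247 - 7^2)/9 = 198/9 = 22, a_11 = floor((15 + 7)/22) = 1.
  m_12 = 22*1 - 7 = 15, d_12 = (247 - 15^2)/22 = 22/22 = 1, a_12 = floor((15 + 15)/1) = 30.
  m_13 = 1*30 - 15 = 15, d_13 = (247 - 15^2)/1 = 22/1 = 22: (m_13, d_13) = (m_1, d_1) = (15, 22), so from here the quotients repeat a_1, ..., a_12; the period length is 12.
So sqrt(247) = [15; (1, 2, 1, 1, 9, 1, 9, 1, 1, 2, 1, 30)] with period length k = 12.
k is even, so the fundamental solution of x^2 - 247y^2 = 1 is (p_{k-1}, q_{k-1}) = (p_11, q_11); compute convergents through index 11.
Convergents (p_i = a_i*p_{i-1} + p_{i-2}, q_i = a_i*q_{i-1} + q_{i-2} with p_{-2}=0, p_{-1}=1, q_{-2}=1, q_{-1}=0):
  i=0: a_0=15, p_0 = 15*1 + 0 = 15, q_0 = 15*0 + 1 = 1.
  i=1: a_1=1, p_1 = 1*15 + 1 = 16, q_1 = 1*1 + 0 = 1.
  i=2: a_2=2, p_2 = 2*16 + 15 = 47, q_2 = 2*1 + 1 = 3.
  i=3: a_3=1, p_3 = 1*47 + 16 = 63, q_3 = 1*3 + 1 = 4.
  i=4: a_4=1, p_4 = 1*63 + 47 = 110, q_4 = 1*4 + 3 = 7.
  i=5: a_5=9, p_5 = 9*110 + 63 = 1053, q_5 = 9*7 + 4 = 67.
  i=6: a_6=1, p_6 = 1*1053 + 110 = 1163, q_6 = 1*67 + 7 = 74.
  i=7: a_7=9, p_7 = 9*1163 + 1053 = 11520, q_7 = 9*74 + 67 = 733.
  i=8: a_8=1, p_8 = 1*11520 + 1163 = 12683, q_8 = 1*733 + 74 = 807.
  i=9: a_9=1, p_9 = 1*12683 + 11520 = 24203, q_9 = 1*807 + 733 = 1540.
  i=10: a_10=2, p_10 = 2*24203 + 12683 = 61089, q_10 = 2*1540 + 807 = 3887.
  i=11: a_11=1, p_11 = 1*61089 + 24203 = 85292, q_11 = 1*3887 + 1540 = 5427.
Check: 85292^2 - 247*5427^2 = 7274725264 - 7274725263 = 1, so (x, y) = (85292, 5427) solves the equation, and by the theorem it is the least positive solution.

(x, y) = (85292, 5427)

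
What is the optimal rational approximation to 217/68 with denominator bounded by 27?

67/21

Expand x = 217/68 as a continued fraction with the Euclidean algorithm:
  217 = 3*68 + 13, so a_0 = 3.
  68 = 5*13 + 3, so a_1 = 5.
  13 = 4*3 + 1, so a_2 = 4.
  3 = 3*1 + 0, so a_3 = 3.
so x = [3; 5, 4, 3].
Convergents (p_i = a_i*p_{i-1} + p_{i-2}, q_i = a_i*q_{i-1} + q_{i-2} with p_{-2}=0, p_{-1}=1, q_{-2}=1, q_{-1}=0), until the denominator exceeds 27:
  i=0: a_0=3, p_0 = 3*1 + 0 = 3, q_0 = 3*0 + 1 = 1.
  i=1: a_1=5, p_1 = 5*3 + 1 = 16, q_1 = 5*1 + 0 = 5.
  i=2: a_2=4, p_2 = 4*16 + 3 = 67, q_2 = 4*5 + 1 = 21.
  i=3: a_3=3, p_3 = 3*67 + 16 = 217, q_3 = 3*21 + 5 = 68.
q_3 = 68 > 27, so the last convergent with denominator <= 27 is p_2/q_2 = 67/21.
The closest fraction with denominator <= 27 is either p_2/q_2 or the intermediate fraction (k*p_2 + p_1)/(k*q_2 + q_1) with the largest k >= 1 whose denominator stays <= 27; these approach x as k grows, and every other convergent or intermediate fraction in range is farther away.
Largest k: floor((27 - q_1)/q_2) = floor((27 - 5)/21) = 1.
That gives (1*67 + 16)/(1*21 + 5) = 83/26.
Compare the errors: |x - 67/21| = |217*21 - 67*68|/(68*21) = 1/1428, and |x - 83/26| = |217*26 - 83*68|/(68*26) = 2/1768.
Cross-multiplying, 1*1768 = 1768 < 2856 = 2*1428, so 1/1428 is smaller: the convergent 67/21 is closer to x than 83/26.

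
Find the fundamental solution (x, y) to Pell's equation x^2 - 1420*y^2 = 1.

First expand sqrt(1420) as a continued fraction. With x_i = (sqrt(1420) + m_i)/d_i and (m_0, d_0) = (0, 1): a_0 = floor(sqrt(1420)) = 37, since 37^2 = 1369 <= 1420 < 1444 = 38^2.
Iterate m_{i+1} = d_i*a_i - m_i, d_{i+1} = (1420 - m_{i+1}^2)/d_i, a_{i+1} = floor((a_0 + m_{i+1})/d_{i+1}):
  m_1 = 1*37 - 0 = 37, d_1 = (1420 - 37^2)/1 = 51/1 = 51, a_1 = floor((37 + 37)/51) = 1.
  m_2 = 51*1 - 37 = 14, d_2 = (1420 - 14^2)/51 = 1224/51 = 24, a_2 = floor((37 + 14)/24) = 2.
  m_3 = 24*2 - 14 = 34, d_3 = (1420 - 34^2)/24 = 264/24 = 11, a_3 = floor((37 + 34)/11) = 6.
  m_4 = 11*6 - 34 = 32, d_4 = (1420 - 32^2)/11 = 396/11 = 36, a_4 = floor((37 + 32)/36) = 1.
  m_5 = 36*1 - 32 = 4, d_5 = (1420 - 4^2)/36 = 1404/36 = 39, a_5 = floor((37 + 4)/39) = 1.
  m_6 = 39*1 - 4 = 35, d_6 = (1420 - 35^2)/39 = 195/39 = 5, a_6 = floor((37 + 35)/5) = 14.
  m_7 = 5*14 - 35 = 35, d_7 = (1420 - 35^2)/5 = 195/5 = 39, a_7 = floor((37 + 35)/39) = 1.
  m_8 = 39*1 - 35 = 4, d_8 = (1420 - 4^2)/39 = 1404/39 = 36, a_8 = floor((37 + 4)/36) = 1.
  m_9 = 36*1 - 4 = 32, d_9 = (1420 - 32^2)/36 = 396/36 = 11, a_9 = floor((37 + 32)/11) = 6.
  m_10 = 11*6 - 32 = 34, d_10 = (1420 - 34^2)/11 = 264/11 = 24, a_10 = floor((37 + 34)/24) = 2.
  m_11 = 24*2 - 34 = 14, d_11 = (1420 - 14^2)/24 = 1224/24 = 51, a_11 = floor((37 + 14)/51) = 1.
  m_12 = 51*1 - 14 = 37, d_12 = (1420 - 37^2)/51 = 51/51 = 1, a_12 = floor((37 + 37)/1) = 74.
  m_13 = 1*74 - 37 = 37, d_13 = (1420 - 37^2)/1 = 51/1 = 51: (m_13, d_13) = (m_1, d_1) = (37, 51), so from here the quotients repeat a_1, ..., a_12; the period length is 12.
So sqrt(1420) = [37; (1, 2, 6, 1, 1, 14, 1, 1, 6, 2, 1, 74)] with period length k = 12.
k is even, so the fundamental solution of x^2 - 1420y^2 = 1 is (p_{k-1}, q_{k-1}) = (p_11, q_11); compute convergents through index 11.
Convergents (p_i = a_i*p_{i-1} + p_{i-2}, q_i = a_i*q_{i-1} + q_{i-2} with p_{-2}=0, p_{-1}=1, q_{-2}=1, q_{-1}=0):
  i=0: a_0=37, p_0 = 37*1 + 0 = 37, q_0 = 37*0 + 1 = 1.
  i=1: a_1=1, p_1 = 1*37 + 1 = 38, q_1 = 1*1 + 0 = 1.
  i=2: a_2=2, p_2 = 2*38 + 37 = 113, q_2 = 2*1 + 1 = 3.
  i=3: a_3=6, p_3 = 6*113 + 38 = 716, q_3 = 6*3 + 1 = 19.
  i=4: a_4=1, p_4 = 1*716 + 113 = 829, q_4 = 1*19 + 3 = 22.
  i=5: a_5=1, p_5 = 1*829 + 716 = 1545, q_5 = 1*22 + 19 = 41.
  i=6: a_6=14, p_6 = 14*1545 + 829 = 22459, q_6 = 14*41 + 22 = 596.
  i=7: a_7=1, p_7 = 1*22459 + 1545 = 24004, q_7 = 1*596 + 41 = 637.
  i=8: a_8=1, p_8 = 1*24004 + 22459 = 46463, q_8 = 1*637 + 596 = 1233.
  i=9: a_9=6, p_9 = 6*46463 + 24004 = 302782, q_9 = 6*1233 + 637 = 8035.
  i=10: a_10=2, p_10 = 2*302782 + 46463 = 652027, q_10 = 2*8035 + 1233 = 17303.
  i=11: a_11=1, p_11 = 1*652027 + 302782 = 954809, q_11 = 1*17303 + 8035 = 25338.
Check: 954809^2 - 1420*25338^2 = 911660226481 - 911660226480 = 1, so (x, y) = (954809, 25338) solves the equation, and by the theorem it is the least positive solution.

(x, y) = (954809, 25338)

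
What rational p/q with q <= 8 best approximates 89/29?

25/8

Expand x = 89/29 as a continued fraction with the Euclidean algorithm:
  89 = 3*29 + 2, so a_0 = 3.
  29 = 14*2 + 1, so a_1 = 14.
  2 = 2*1 + 0, so a_2 = 2.
so x = [3; 14, 2].
Convergents (p_i = a_i*p_{i-1} + p_{i-2}, q_i = a_i*q_{i-1} + q_{i-2} with p_{-2}=0, p_{-1}=1, q_{-2}=1, q_{-1}=0), until the denominator exceeds 8:
  i=0: a_0=3, p_0 = 3*1 + 0 = 3, q_0 = 3*0 + 1 = 1.
  i=1: a_1=14, p_1 = 14*3 + 1 = 43, q_1 = 14*1 + 0 = 14.
q_1 = 14 > 8, so the last convergent with denominator <= 8 is p_0/q_0 = 3/1.
The closest fraction with denominator <= 8 is either p_0/q_0 or the intermediate fraction (k*p_0 + p_{-1})/(k*q_0 + q_{-1}) with the largest k >= 1 whose denominator stays <= 8; these approach x as k grows, and every other convergent or intermediate fraction in range is farther away.
Largest k: floor((8 - q_{-1})/q_0) = floor((8 - 0)/1) = 8 (using the seeds p_{-1} = 1, q_{-1} = 0).
That gives (8*3 + 1)/(8*1 + 0) = 25/8.
Compare the errors: |x - 3/1| = |89*1 - 3*29|/(29*1) = 2/29, and |x - 25/8| = |89*8 - 25*29|/(29*8) = 13/232.
Cross-multiplying, 13*29 = 377 < 464 = 2*232, so 13/232 is smaller: the intermediate fraction 25/8 is closer to x than 3/1.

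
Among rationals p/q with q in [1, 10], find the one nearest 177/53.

Expand x = 177/53 as a continued fraction with the Euclidean algorithm:
  177 = 3*53 + 18, so a_0 = 3.
  53 = 2*18 + 17, so a_1 = 2.
  18 = 1*17 + 1, so a_2 = 1.
  17 = 17*1 + 0, so a_3 = 17.
so x = [3; 2, 1, 17].
Convergents (p_i = a_i*p_{i-1} + p_{i-2}, q_i = a_i*q_{i-1} + q_{i-2} with p_{-2}=0, p_{-1}=1, q_{-2}=1, q_{-1}=0), until the denominator exceeds 10:
  i=0: a_0=3, p_0 = 3*1 + 0 = 3, q_0 = 3*0 + 1 = 1.
  i=1: a_1=2, p_1 = 2*3 + 1 = 7, q_1 = 2*1 + 0 = 2.
  i=2: a_2=1, p_2 = 1*7 + 3 = 10, q_2 = 1*2 + 1 = 3.
  i=3: a_3=17, p_3 = 17*10 + 7 = 177, q_3 = 17*3 + 2 = 53.
q_3 = 53 > 10, so the last convergent with denominator <= 10 is p_2/q_2 = 10/3.
The closest fraction with denominator <= 10 is either p_2/q_2 or the intermediate fraction (k*p_2 + p_1)/(k*q_2 + q_1) with the largest k >= 1 whose denominator stays <= 10; these approach x as k grows, and every other convergent or intermediate fraction in range is farther away.
Largest k: floor((10 - q_1)/q_2) = floor((10 - 2)/3) = 2.
That gives (2*10 + 7)/(2*3 + 2) = 27/8.
Compare the errors: |x - 10/3| = |177*3 - 10*53|/(53*3) = 1/159, and |x - 27/8| = |177*8 - 27*53|/(53*8) = 15/424.
Cross-multiplying, 1*424 = 424 < 2385 = 15*159, so 1/159 is smaller: the convergent 10/3 is closer to x than 27/8.

10/3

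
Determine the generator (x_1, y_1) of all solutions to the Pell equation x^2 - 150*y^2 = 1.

(x, y) = (49, 4)

First expand sqrt(150) as a continued fraction. With x_i = (sqrt(150) + m_i)/d_i and (m_0, d_0) = (0, 1): a_0 = floor(sqrt(150)) = 12, since 12^2 = 144 <= 150 < 169 = 13^2.
Iterate m_{i+1} = d_i*a_i - m_i, d_{i+1} = (150 - m_{i+1}^2)/d_i, a_{i+1} = floor((a_0 + m_{i+1})/d_{i+1}):
  m_1 = 1*12 - 0 = 12, d_1 = (150 - 12^2)/1 = 6/1 = 6, a_1 = floor((12 + 12)/6) = 4.
  m_2 = 6*4 - 12 = 12, d_2 = (150 - 12^2)/6 = 6/6 = 1, a_2 = floor((12 + 12)/1) = 24.
  m_3 = 1*24 - 12 = 12, d_3 = (150 - 12^2)/1 = 6/1 = 6: (m_3, d_3) = (m_1, d_1) = (12, 6), so from here the quotients repeat a_1, a_2; the period length is 2.
So sqrt(150) = [12; (4, 24)] with period length k = 2.
k is even, so the fundamental solution of x^2 - 150y^2 = 1 is (p_{k-1}, q_{k-1}) = (p_1, q_1); compute convergents through index 1.
Convergents (p_i = a_i*p_{i-1} + p_{i-2}, q_i = a_i*q_{i-1} + q_{i-2} with p_{-2}=0, p_{-1}=1, q_{-2}=1, q_{-1}=0):
  i=0: a_0=12, p_0 = 12*1 + 0 = 12, q_0 = 12*0 + 1 = 1.
  i=1: a_1=4, p_1 = 4*12 + 1 = 49, q_1 = 4*1 + 0 = 4.
Check: 49^2 - 150*4^2 = 2401 - 2400 = 1, so (x, y) = (49, 4) solves the equation, and by the theorem it is the least positive solution.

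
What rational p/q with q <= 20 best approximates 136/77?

Expand x = 136/77 as a continued fraction with the Euclidean algorithm:
  136 = 1*77 + 59, so a_0 = 1.
  77 = 1*59 + 18, so a_1 = 1.
  59 = 3*18 + 5, so a_2 = 3.
  18 = 3*5 + 3, so a_3 = 3.
  5 = 1*3 + 2, so a_4 = 1.
  3 = 1*2 + 1, so a_5 = 1.
  2 = 2*1 + 0, so a_6 = 2.
so x = [1; 1, 3, 3, 1, 1, 2].
Convergents (p_i = a_i*p_{i-1} + p_{i-2}, q_i = a_i*q_{i-1} + q_{i-2} with p_{-2}=0, p_{-1}=1, q_{-2}=1, q_{-1}=0), until the denominator exceeds 20:
  i=0: a_0=1, p_0 = 1*1 + 0 = 1, q_0 = 1*0 + 1 = 1.
  i=1: a_1=1, p_1 = 1*1 + 1 = 2, q_1 = 1*1 + 0 = 1.
  i=2: a_2=3, p_2 = 3*2 + 1 = 7, q_2 = 3*1 + 1 = 4.
  i=3: a_3=3, p_3 = 3*7 + 2 = 23, q_3 = 3*4 + 1 = 13.
  i=4: a_4=1, p_4 = 1*23 + 7 = 30, q_4 = 1*13 + 4 = 17.
  i=5: a_5=1, p_5 = 1*30 + 23 = 53, q_5 = 1*17 + 13 = 30.
q_5 = 30 > 20, so the last convergent with denominator <= 20 is p_4/q_4 = 30/17.
The closest fraction with denominator <= 20 is either p_4/q_4 or the intermediate fraction (k*p_4 + p_3)/(k*q_4 + q_3) with the largest k >= 1 whose denominator stays <= 20; these approach x as k grows, and every other convergent or intermediate fraction in range is farther away.
Largest k: floor((20 - q_3)/q_4) = floor((20 - 13)/17) = 0.
Since k = 0, no intermediate fraction beyond p_4/q_4 has denominator <= 20, so the convergent 30/17 is the closest (its error is |136*17 - 30*77|/(77*17) = 2/1309).

30/17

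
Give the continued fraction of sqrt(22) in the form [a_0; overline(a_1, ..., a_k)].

[4; overline(1, 2, 4, 2, 1, 8)]

Write x_i = (sqrt(22) + m_i)/d_i with (m_0, d_0) = (0, 1). a_0 = floor(sqrt(22)) = 4, since 4^2 = 16 <= 22 < 25 = 5^2.
Iterate m_{i+1} = d_i*a_i - m_i, d_{i+1} = (22 - m_{i+1}^2)/d_i, a_{i+1} = floor((a_0 + m_{i+1})/d_{i+1}):
  m_1 = 1*4 - 0 = 4, d_1 = (22 - 4^2)/1 = 6/1 = 6, a_1 = floor((4 + 4)/6) = 1.
  m_2 = 6*1 - 4 = 2, d_2 = (22 - 2^2)/6 = 18/6 = 3, a_2 = floor((4 + 2)/3) = 2.
  m_3 = 3*2 - 2 = 4, d_3 = (22 - 4^2)/3 = 6/3 = 2, a_3 = floor((4 + 4)/2) = 4.
  m_4 = 2*4 - 4 = 4, d_4 = (22 - 4^2)/2 = 6/2 = 3, a_4 = floor((4 + 4)/3) = 2.
  m_5 = 3*2 - 4 = 2, d_5 = (22 - 2^2)/3 = 18/3 = 6, a_5 = floor((4 + 2)/6) = 1.
  m_6 = 6*1 - 2 = 4, d_6 = (22 - 4^2)/6 = 6/6 = 1, a_6 = floor((4 + 4)/1) = 8.
  m_7 = 1*8 - 4 = 4, d_7 = (22 - 4^2)/1 = 6/1 = 6: (m_7, d_7) = (m_1, d_1) = (4, 6), so from here the quotients repeat a_1, ..., a_6; the period length is 6.
Hence the expansion of sqrt(22) is a_0 = 4 followed by the repeating block 1, 2, 4, 2, 1, 8 (period 6).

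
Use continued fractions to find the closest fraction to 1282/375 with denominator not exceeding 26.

41/12

Expand x = 1282/375 as a continued fraction with the Euclidean algorithm:
  1282 = 3*375 + 157, so a_0 = 3.
  375 = 2*157 + 61, so a_1 = 2.
  157 = 2*61 + 35, so a_2 = 2.
  61 = 1*35 + 26, so a_3 = 1.
  35 = 1*26 + 9, so a_4 = 1.
  26 = 2*9 + 8, so a_5 = 2.
  9 = 1*8 + 1, so a_6 = 1.
  8 = 8*1 + 0, so a_7 = 8.
so x = [3; 2, 2, 1, 1, 2, 1, 8].
Convergents (p_i = a_i*p_{i-1} + p_{i-2}, q_i = a_i*q_{i-1} + q_{i-2} with p_{-2}=0, p_{-1}=1, q_{-2}=1, q_{-1}=0), until the denominator exceeds 26:
  i=0: a_0=3, p_0 = 3*1 + 0 = 3, q_0 = 3*0 + 1 = 1.
  i=1: a_1=2, p_1 = 2*3 + 1 = 7, q_1 = 2*1 + 0 = 2.
  i=2: a_2=2, p_2 = 2*7 + 3 = 17, q_2 = 2*2 + 1 = 5.
  i=3: a_3=1, p_3 = 1*17 + 7 = 24, q_3 = 1*5 + 2 = 7.
  i=4: a_4=1, p_4 = 1*24 + 17 = 41, q_4 = 1*7 + 5 = 12.
  i=5: a_5=2, p_5 = 2*41 + 24 = 106, q_5 = 2*12 + 7 = 31.
q_5 = 31 > 26, so the last convergent with denominator <= 26 is p_4/q_4 = 41/12.
The closest fraction with denominator <= 26 is either p_4/q_4 or the intermediate fraction (k*p_4 + p_3)/(k*q_4 + q_3) with the largest k >= 1 whose denominator stays <= 26; these approach x as k grows, and every other convergent or intermediate fraction in range is farther away.
Largest k: floor((26 - q_3)/q_4) = floor((26 - 7)/12) = 1.
That gives (1*41 + 24)/(1*12 + 7) = 65/19.
Compare the errors: |x - 41/12| = |1282*12 - 41*375|/(375*12) = 9/4500, and |x - 65/19| = |1282*19 - 65*375|/(375*19) = 17/7125.
Cross-multiplying, 9*7125 = 64125 < 76500 = 17*4500, so 9/4500 is smaller: the convergent 41/12 is closer to x than 65/19.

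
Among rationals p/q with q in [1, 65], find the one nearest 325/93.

227/65

Expand x = 325/93 as a continued fraction with the Euclidean algorithm:
  325 = 3*93 + 46, so a_0 = 3.
  93 = 2*46 + 1, so a_1 = 2.
  46 = 46*1 + 0, so a_2 = 46.
so x = [3; 2, 46].
Convergents (p_i = a_i*p_{i-1} + p_{i-2}, q_i = a_i*q_{i-1} + q_{i-2} with p_{-2}=0, p_{-1}=1, q_{-2}=1, q_{-1}=0), until the denominator exceeds 65:
  i=0: a_0=3, p_0 = 3*1 + 0 = 3, q_0 = 3*0 + 1 = 1.
  i=1: a_1=2, p_1 = 2*3 + 1 = 7, q_1 = 2*1 + 0 = 2.
  i=2: a_2=46, p_2 = 46*7 + 3 = 325, q_2 = 46*2 + 1 = 93.
q_2 = 93 > 65, so the last convergent with denominator <= 65 is p_1/q_1 = 7/2.
The closest fraction with denominator <= 65 is either p_1/q_1 or the intermediate fraction (k*p_1 + p_0)/(k*q_1 + q_0) with the largest k >= 1 whose denominator stays <= 65; these approach x as k grows, and every other convergent or intermediate fraction in range is farther away.
Largest k: floor((65 - q_0)/q_1) = floor((65 - 1)/2) = 32.
That gives (32*7 + 3)/(32*2 + 1) = 227/65.
Compare the errors: |x - 7/2| = |325*2 - 7*93|/(93*2) = 1/186, and |x - 227/65| = |325*65 - 227*93|/(93*65) = 14/6045.
Cross-multiplying, 14*186 = 2604 < 6045 = 1*6045, so 14/6045 is smaller: the intermediate fraction 227/65 is closer to x than 7/2.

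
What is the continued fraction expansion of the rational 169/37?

Run the Euclidean algorithm on 169 and 37; the successive quotients are the partial quotients a_0, a_1, ... (each step inverts the fractional part left over by the previous one):
  169 = 4*37 + 21, so a_0 = 4.
  37 = 1*21 + 16, so a_1 = 1.
  21 = 1*16 + 5, so a_2 = 1.
  16 = 3*5 + 1, so a_3 = 3.
  5 = 5*1 + 0, so a_4 = 5.
The remainder reaches 0 after 5 divisions, so the expansion has 5 partial quotients, read off in order.

[4; 1, 1, 3, 5]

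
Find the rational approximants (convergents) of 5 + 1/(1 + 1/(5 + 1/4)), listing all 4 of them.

5/1, 6/1, 35/6, 146/25

Using the convergent recurrence p_i = a_i*p_{i-1} + p_{i-2}, q_i = a_i*q_{i-1} + q_{i-2} with p_{-2}=0, p_{-1}=1, q_{-2}=1, q_{-1}=0:
  i=0: a_0=5, p_0 = 5*1 + 0 = 5, q_0 = 5*0 + 1 = 1.
  i=1: a_1=1, p_1 = 1*5 + 1 = 6, q_1 = 1*1 + 0 = 1.
  i=2: a_2=5, p_2 = 5*6 + 5 = 35, q_2 = 5*1 + 1 = 6.
  i=3: a_3=4, p_3 = 4*35 + 6 = 146, q_3 = 4*6 + 1 = 25.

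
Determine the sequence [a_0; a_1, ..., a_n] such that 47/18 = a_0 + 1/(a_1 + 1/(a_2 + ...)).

[2; 1, 1, 1, 1, 3]

Run the Euclidean algorithm on 47 and 18; the successive quotients are the partial quotients a_0, a_1, ... (each step inverts the fractional part left over by the previous one):
  47 = 2*18 + 11, so a_0 = 2.
  18 = 1*11 + 7, so a_1 = 1.
  11 = 1*7 + 4, so a_2 = 1.
  7 = 1*4 + 3, so a_3 = 1.
  4 = 1*3 + 1, so a_4 = 1.
  3 = 3*1 + 0, so a_5 = 3.
The remainder reaches 0 after 6 divisions, so the expansion has 6 partial quotients, read off in order.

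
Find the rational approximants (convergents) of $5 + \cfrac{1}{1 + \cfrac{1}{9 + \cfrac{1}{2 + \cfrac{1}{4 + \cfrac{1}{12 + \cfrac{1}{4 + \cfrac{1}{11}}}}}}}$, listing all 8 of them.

Using the convergent recurrence p_i = a_i*p_{i-1} + p_{i-2}, q_i = a_i*q_{i-1} + q_{i-2} with p_{-2}=0, p_{-1}=1, q_{-2}=1, q_{-1}=0:
  i=0: a_0=5, p_0 = 5*1 + 0 = 5, q_0 = 5*0 + 1 = 1.
  i=1: a_1=1, p_1 = 1*5 + 1 = 6, q_1 = 1*1 + 0 = 1.
  i=2: a_2=9, p_2 = 9*6 + 5 = 59, q_2 = 9*1 + 1 = 10.
  i=3: a_3=2, p_3 = 2*59 + 6 = 124, q_3 = 2*10 + 1 = 21.
  i=4: a_4=4, p_4 = 4*124 + 59 = 555, q_4 = 4*21 + 10 = 94.
  i=5: a_5=12, p_5 = 12*555 + 124 = 6784, q_5 = 12*94 + 21 = 1149.
  i=6: a_6=4, p_6 = 4*6784 + 555 = 27691, q_6 = 4*1149 + 94 = 4690.
  i=7: a_7=11, p_7 = 11*27691 + 6784 = 311385, q_7 = 11*4690 + 1149 = 52739.

5/1, 6/1, 59/10, 124/21, 555/94, 6784/1149, 27691/4690, 311385/52739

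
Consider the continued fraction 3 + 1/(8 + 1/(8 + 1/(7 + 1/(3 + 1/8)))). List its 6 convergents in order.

3/1, 25/8, 203/65, 1446/463, 4541/1454, 37774/12095

Using the convergent recurrence p_i = a_i*p_{i-1} + p_{i-2}, q_i = a_i*q_{i-1} + q_{i-2} with p_{-2}=0, p_{-1}=1, q_{-2}=1, q_{-1}=0:
  i=0: a_0=3, p_0 = 3*1 + 0 = 3, q_0 = 3*0 + 1 = 1.
  i=1: a_1=8, p_1 = 8*3 + 1 = 25, q_1 = 8*1 + 0 = 8.
  i=2: a_2=8, p_2 = 8*25 + 3 = 203, q_2 = 8*8 + 1 = 65.
  i=3: a_3=7, p_3 = 7*203 + 25 = 1446, q_3 = 7*65 + 8 = 463.
  i=4: a_4=3, p_4 = 3*1446 + 203 = 4541, q_4 = 3*463 + 65 = 1454.
  i=5: a_5=8, p_5 = 8*4541 + 1446 = 37774, q_5 = 8*1454 + 463 = 12095.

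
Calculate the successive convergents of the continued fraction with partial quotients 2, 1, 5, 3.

2/1, 3/1, 17/6, 54/19

Using the convergent recurrence p_i = a_i*p_{i-1} + p_{i-2}, q_i = a_i*q_{i-1} + q_{i-2} with p_{-2}=0, p_{-1}=1, q_{-2}=1, q_{-1}=0:
  i=0: a_0=2, p_0 = 2*1 + 0 = 2, q_0 = 2*0 + 1 = 1.
  i=1: a_1=1, p_1 = 1*2 + 1 = 3, q_1 = 1*1 + 0 = 1.
  i=2: a_2=5, p_2 = 5*3 + 2 = 17, q_2 = 5*1 + 1 = 6.
  i=3: a_3=3, p_3 = 3*17 + 3 = 54, q_3 = 3*6 + 1 = 19.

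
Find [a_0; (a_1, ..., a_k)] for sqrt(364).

Write x_i = (sqrt(364) + m_i)/d_i with (m_0, d_0) = (0, 1). a_0 = floor(sqrt(364)) = 19, since 19^2 = 361 <= 364 < 400 = 20^2.
Iterate m_{i+1} = d_i*a_i - m_i, d_{i+1} = (364 - m_{i+1}^2)/d_i, a_{i+1} = floor((a_0 + m_{i+1})/d_{i+1}):
  m_1 = 1*19 - 0 = 19, d_1 = (364 - 19^2)/1 = 3/1 = 3, a_1 = floor((19 + 19)/3) = 12.
  m_2 = 3*12 - 19 = 17, d_2 = (364 - 17^2)/3 = 75/3 = 25, a_2 = floor((19 + 17)/25) = 1.
  m_3 = 25*1 - 17 = 8, d_3 = (364 - 8^2)/25 = 300/25 = 12, a_3 = floor((19 + 8)/12) = 2.
  m_4 = 12*2 - 8 = 16, d_4 = (364 - 16^2)/12 = 108/12 = 9, a_4 = floor((19 + 16)/9) = 3.
  m_5 = 9*3 - 16 = 11, d_5 = (364 - 11^2)/9 = 243/9 = 27, a_5 = floor((19 + 11)/27) = 1.
  m_6 = 27*1 - 11 = 16, d_6 = (364 - 16^2)/27 = 108/27 = 4, a_6 = floor((19 + 16)/4) = 8.
  m_7 = 4*8 - 16 = 16, d_7 = (364 - 16^2)/4 = 108/4 = 27, a_7 = floor((19 + 16)/27) = 1.
  m_8 = 27*1 - 16 = 11, d_8 = (364 - 11^2)/27 = 243/27 = 9, a_8 = floor((19 + 11)/9) = 3.
  m_9 = 9*3 - 11 = 16, d_9 = (364 - 16^2)/9 = 108/9 = 12, a_9 = floor((19 + 16)/12) = 2.
  m_10 = 12*2 - 16 = 8, d_10 = (364 - 8^2)/12 = 300/12 = 25, a_10 = floor((19 + 8)/25) = 1.
  m_11 = 25*1 - 8 = 17, d_11 = (364 - 17^2)/25 = 75/25 = 3, a_11 = floor((19 + 17)/3) = 12.
  m_12 = 3*12 - 17 = 19, d_12 = (364 - 19^2)/3 = 3/3 = 1, a_12 = floor((19 + 19)/1) = 38.
  m_13 = 1*38 - 19 = 19, d_13 = (364 - 19^2)/1 = 3/1 = 3: (m_13, d_13) = (m_1, d_1) = (19, 3), so from here the quotients repeat a_1, ..., a_12; the period length is 12.
Hence the expansion of sqrt(364) is a_0 = 19 followed by the repeating block 12, 1, 2, 3, 1, 8, 1, 3, 2, 1, 12, 38 (period 12).

[19; (12, 1, 2, 3, 1, 8, 1, 3, 2, 1, 12, 38)]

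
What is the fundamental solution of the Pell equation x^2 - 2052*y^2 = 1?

First expand sqrt(2052) as a continued fraction. With x_i = (sqrt(2052) + m_i)/d_i and (m_0, d_0) = (0, 1): a_0 = floor(sqrt(2052)) = 45, since 45^2 = 2025 <= 2052 < 2116 = 46^2.
Iterate m_{i+1} = d_i*a_i - m_i, d_{i+1} = (2052 - m_{i+1}^2)/d_i, a_{i+1} = floor((a_0 + m_{i+1})/d_{i+1}):
  m_1 = 1*45 - 0 = 45, d_1 = (2052 - 45^2)/1 = 27/1 = 27, a_1 = floor((45 + 45)/27) = 3.
  m_2 = 27*3 - 45 = 36, d_2 = (2052 - 36^2)/27 = 756/27 = 28, a_2 = floor((45 + 36)/28) = 2.
  m_3 = 28*2 - 36 = 20, d_3 = (2052 - 20^2)/28 = 1652/28 = 59, a_3 = floor((45 + 20)/59) = 1.
  m_4 = 59*1 - 20 = 39, d_4 = (2052 - 39^2)/59 = 531/59 = 9, a_4 = floor((45 + 39)/9) = 9.
  m_5 = 9*9 - 39 = 42, d_5 = (2052 - 42^2)/9 = 288/9 = 32, a_5 = floor((45 + 42)/32) = 2.
  m_6 = 32*2 - 42 = 22, d_6 = (2052 - 22^2)/32 = 1568/32 = 49, a_6 = floor((45 + 22)/49) = 1.
  m_7 = 49*1 - 22 = 27, d_7 = (2052 - 27^2)/49 = 1323/49 = 27, a_7 = floor((45 + 27)/27) = 2.
  m_8 = 27*2 - 27 = 27, d_8 = (2052 - 27^2)/27 = 1323/27 = 49, a_8 = floor((45 + 27)/49) = 1.
  m_9 = 49*1 - 27 = 22, d_9 = (2052 - 22^2)/49 = 1568/49 = 32, a_9 = floor((45 + 22)/32) = 2.
  m_10 = 32*2 - 22 = 42, d_10 = (2052 - 42^2)/32 = 288/32 = 9, a_10 = floor((45 + 42)/9) = 9.
  m_11 = 9*9 - 42 = 39, d_11 = (2052 - 39^2)/9 = 531/9 = 59, a_11 = floor((45 + 39)/59) = 1.
  m_12 = 59*1 - 39 = 20, d_12 = (2052 - 20^2)/59 = 1652/59 = 28, a_12 = floor((45 + 20)/28) = 2.
  m_13 = 28*2 - 20 = 36, d_13 = (2052 - 36^2)/28 = 756/28 = 27, a_13 = floor((45 + 36)/27) = 3.
  m_14 = 27*3 - 36 = 45, d_14 = (2052 - 45^2)/27 = 27/27 = 1, a_14 = floor((45 + 45)/1) = 90.
  m_15 = 1*90 - 45 = 45, d_15 = (2052 - 45^2)/1 = 27/1 = 27: (m_15, d_15) = (m_1, d_1) = (45, 27), so from here the quotients repeat a_1, ..., a_14; the period length is 14.
So sqrt(2052) = [45; (3, 2, 1, 9, 2, 1, 2, 1, 2, 9, 1, 2, 3, 90)] with period length k = 14.
k is even, so the fundamental solution of x^2 - 2052y^2 = 1 is (p_{k-1}, q_{k-1}) = (p_13, q_13); compute convergents through index 13.
Convergents (p_i = a_i*p_{i-1} + p_{i-2}, q_i = a_i*q_{i-1} + q_{i-2} with p_{-2}=0, p_{-1}=1, q_{-2}=1, q_{-1}=0):
  i=0: a_0=45, p_0 = 45*1 + 0 = 45, q_0 = 45*0 + 1 = 1.
  i=1: a_1=3, p_1 = 3*45 + 1 = 136, q_1 = 3*1 + 0 = 3.
  i=2: a_2=2, p_2 = 2*136 + 45 = 317, q_2 = 2*3 + 1 = 7.
  i=3: a_3=1, p_3 = 1*317 + 136 = 453, q_3 = 1*7 + 3 = 10.
  i=4: a_4=9, p_4 = 9*453 + 317 = 4394, q_4 = 9*10 + 7 = 97.
  i=5: a_5=2, p_5 = 2*4394 + 453 = 9241, q_5 = 2*97 + 10 = 204.
  i=6: a_6=1, p_6 = 1*9241 + 4394 = 13635, q_6 = 1*204 + 97 = 301.
  i=7: a_7=2, p_7 = 2*13635 + 9241 = 36511, q_7 = 2*301 + 204 = 806.
  i=8: a_8=1, p_8 = 1*36511 + 13635 = 50146, q_8 = 1*806 + 301 = 1107.
  i=9: a_9=2, p_9 = 2*50146 + 36511 = 136803, q_9 = 2*1107 + 806 = 3020.
  i=10: a_10=9, p_10 = 9*136803 + 50146 = 1281373, q_10 = 9*3020 + 1107 = 28287.
  i=11: a_11=1, p_11 = 1*1281373 + 136803 = 1418176, q_11 = 1*28287 + 3020 = 31307.
  i=12: a_12=2, p_12 = 2*1418176 + 1281373 = 4117725, q_12 = 2*31307 + 28287 = 90901.
  i=13: a_13=3, p_13 = 3*4117725 + 1418176 = 13771351, q_13 = 3*90901 + 31307 = 304010.
Check: 13771351^2 - 2052*304010^2 = 189650108365201 - 189650108365200 = 1, so (x, y) = (13771351, 304010) solves the equation, and by the theorem it is the least positive solution.

(x, y) = (13771351, 304010)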